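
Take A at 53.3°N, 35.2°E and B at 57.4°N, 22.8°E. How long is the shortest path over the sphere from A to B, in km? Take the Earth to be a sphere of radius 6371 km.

905 km

Haversine: a = sin²(Δφ/2)+cos φ₁ cos φ₂ sin²(Δλ/2) = 0.00504;  σ = 2·atan2(√a,√(1−a))
σ = 8.138° → d = Rσ = 6371·0.14204 = 905 km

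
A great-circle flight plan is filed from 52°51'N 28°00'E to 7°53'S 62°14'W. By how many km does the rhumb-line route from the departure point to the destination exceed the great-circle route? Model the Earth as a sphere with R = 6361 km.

Great circle: cos σ = sin φ₁ sin φ₂ + cos φ₁ cos φ₂ cos Δλ,  σ = 1.6828 rad → d_gc = 10704.2 km
Rhumb line: Δψ = -1.2285, q = Δφ/Δψ = 0.8628, d_rh = R√(Δφ²+q²Δλ²) = 10962.4 km
Excess = 10962.4 − 10704.2 = 258.2 ≈ 258 km

258 km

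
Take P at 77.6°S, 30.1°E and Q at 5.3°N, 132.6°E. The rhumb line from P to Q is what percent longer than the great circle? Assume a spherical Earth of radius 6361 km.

7.1%

Great circle: σ = 1.7077 rad → d_gc = Rσ = 10862.8 km
Rhumb: Δφ = +1.4469, Δλ = +1.7890, Δψ = +2.3124, q = Δφ/Δψ = 0.6257 → d_rh = R√(Δφ²+q²Δλ²) = 11636.3 km
Excess = (11636.3 − 10862.8) / 10862.8 = 773.5 / 10862.8 = 7.12% ≈ 7.1%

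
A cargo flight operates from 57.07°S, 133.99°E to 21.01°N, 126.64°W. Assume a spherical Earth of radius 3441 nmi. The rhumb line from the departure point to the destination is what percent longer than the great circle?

2.5%

Great circle: σ = 1.9644 rad → d_gc = Rσ = 6759.6 nmi
Rhumb: Δφ = +1.3628, Δλ = +1.7343, Δψ = +1.5941, q = Δφ/Δψ = 0.8549 → d_rh = R√(Δφ²+q²Δλ²) = 6929.4 nmi
Excess = (6929.4 − 6759.6) / 6759.6 = 169.8 / 6759.6 = 2.51% ≈ 2.5%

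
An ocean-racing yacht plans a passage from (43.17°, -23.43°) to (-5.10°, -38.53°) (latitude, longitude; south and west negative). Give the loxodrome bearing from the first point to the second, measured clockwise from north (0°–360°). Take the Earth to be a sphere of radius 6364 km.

Δψ = ln[tan(π/4+φ₂/2)/tan(π/4+φ₁/2)] = -0.9260
Δλ = -0.2635 rad (taken the short way round)
course = atan2(Δλ, Δψ) = 195.89°

195.9°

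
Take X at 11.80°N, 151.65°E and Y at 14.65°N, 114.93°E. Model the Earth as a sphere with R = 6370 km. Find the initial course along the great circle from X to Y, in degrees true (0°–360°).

N = sin Δλ·cos φ₂ = -0.5785;  D = cos φ₁ sin φ₂ − sin φ₁ cos φ₂ cos Δλ = +0.0890
initial course = atan2(N, D) = 278.74°

278.7°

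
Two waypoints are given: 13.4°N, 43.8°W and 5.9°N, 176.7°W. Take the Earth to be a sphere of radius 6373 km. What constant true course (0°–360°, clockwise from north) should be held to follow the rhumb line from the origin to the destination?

266.7°

Δψ = ln[tan(π/4+φ₂/2)/tan(π/4+φ₁/2)] = -0.1329
Δλ = -2.3195 rad (taken the short way round)
course = atan2(Δλ, Δψ) = 266.72°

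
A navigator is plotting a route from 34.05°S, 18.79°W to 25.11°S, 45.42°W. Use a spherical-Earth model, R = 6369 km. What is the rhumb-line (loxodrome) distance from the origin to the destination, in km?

Rhumb course C = atan2(Δλ, Δψ) with Δψ = ln[tan(π/4+φ₂/2)/tan(π/4+φ₁/2)] = +0.1797, Δλ = -0.4648 → C = 291.14°
d = R·|Δφ| / |cos C| = 6369·0.15603 / 0.36065 = 2756 km

2756 km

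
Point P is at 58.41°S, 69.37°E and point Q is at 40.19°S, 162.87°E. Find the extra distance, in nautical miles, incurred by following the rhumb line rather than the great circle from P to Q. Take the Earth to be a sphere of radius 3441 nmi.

264 nmi

Great circle: cos σ = sin φ₁ sin φ₂ + cos φ₁ cos φ₂ cos Δλ,  σ = 1.0178 rad → d_gc = 3502.1 nmi
Rhumb line: Δψ = +0.4955, q = Δφ/Δψ = 0.6418, d_rh = R√(Δφ²+q²Δλ²) = 3766.2 nmi
Excess = 3766.2 − 3502.1 = 264.1 ≈ 264 nmi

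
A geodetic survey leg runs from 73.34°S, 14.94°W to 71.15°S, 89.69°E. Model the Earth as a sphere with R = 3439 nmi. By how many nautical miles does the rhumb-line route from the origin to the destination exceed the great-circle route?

239 nmi

Great circle: cos σ = sin φ₁ sin φ₂ + cos φ₁ cos φ₂ cos Δλ,  σ = 0.4881 rad → d_gc = 1678.4 nmi
Rhumb line: Δψ = +0.1255, q = Δφ/Δψ = 0.3046, d_rh = R√(Δφ²+q²Δλ²) = 1917.2 nmi
Excess = 1917.2 − 1678.4 = 238.8 ≈ 239 nmi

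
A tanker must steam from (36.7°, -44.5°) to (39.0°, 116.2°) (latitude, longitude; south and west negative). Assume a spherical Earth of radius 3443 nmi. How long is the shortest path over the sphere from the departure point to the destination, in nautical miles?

6144 nmi

Haversine: a = sin²(Δφ/2)+cos φ₁ cos φ₂ sin²(Δλ/2) = 0.60599;  σ = 2·atan2(√a,√(1−a))
σ = 102.239° → d = Rσ = 3443·1.78440 = 6144 nmi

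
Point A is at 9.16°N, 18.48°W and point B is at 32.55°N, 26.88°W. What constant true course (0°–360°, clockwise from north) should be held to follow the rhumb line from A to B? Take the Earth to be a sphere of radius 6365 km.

Meridional parts: M(φ₁)=+0.1606, M(φ₂)=+0.6014 → ΔM = +0.4408;  Δλ = -0.1466 rad
tan C = Δλ / ΔM = -0.3326 → C = 341.60°

341.6°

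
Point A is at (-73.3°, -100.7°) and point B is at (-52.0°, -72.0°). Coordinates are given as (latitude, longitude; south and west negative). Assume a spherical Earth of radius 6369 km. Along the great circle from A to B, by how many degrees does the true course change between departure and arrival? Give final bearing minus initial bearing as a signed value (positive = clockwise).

-26.0°

Initial bearing θ₁ = atan2(sin Δλ cos φ₂, cos φ₁ sin φ₂ − sin φ₁ cos φ₂ cos Δλ) = 45.47°
Final bearing θ₂ = (initial bearing from the destination back to the start) + 180° = 19.44°
Δθ = θ₂ − θ₁ = -26.0°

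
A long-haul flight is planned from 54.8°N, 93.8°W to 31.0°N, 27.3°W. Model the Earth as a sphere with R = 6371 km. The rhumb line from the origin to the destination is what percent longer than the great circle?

Great circle: σ = 0.9047 rad → d_gc = Rσ = 5764.2 km
Rhumb: Δφ = -0.4154, Δλ = +1.1606, Δψ = -0.5786, q = Δφ/Δψ = 0.7179 → d_rh = R√(Δφ²+q²Δλ²) = 5931.7 km
Excess = (5931.7 − 5764.2) / 5764.2 = 167.5 / 5764.2 = 2.91% ≈ 2.9%

2.9%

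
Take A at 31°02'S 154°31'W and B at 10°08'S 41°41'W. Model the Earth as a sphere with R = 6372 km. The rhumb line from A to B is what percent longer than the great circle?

Great circle: σ = 1.8097 rad → d_gc = Rσ = 11531.3 km
Rhumb: Δφ = +0.3648, Δλ = +1.9693, Δψ = +0.3925, q = Δφ/Δψ = 0.9295 → d_rh = R√(Δφ²+q²Δλ²) = 11892.8 km
Excess = (11892.8 − 11531.3) / 11531.3 = 361.5 / 11531.3 = 3.13% ≈ 3.1%

3.1%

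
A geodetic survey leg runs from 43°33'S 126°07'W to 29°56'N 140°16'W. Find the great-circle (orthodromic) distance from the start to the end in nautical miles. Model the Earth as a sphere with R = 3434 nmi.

4472 nmi

cos σ = sin φ₁ sin φ₂ + cos φ₁ cos φ₂ cos Δλ
      = sin(-43.55°)sin(29.93°) + cos(-43.55°)cos(29.93°)cos(-14.15°) = 0.2652
σ = 74.619° → d = Rσ = 3434·1.30235 = 4472 nmi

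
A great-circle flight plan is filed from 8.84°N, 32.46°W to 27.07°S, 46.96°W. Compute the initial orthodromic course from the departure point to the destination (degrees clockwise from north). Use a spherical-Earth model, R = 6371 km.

N = sin Δλ·cos φ₂ = -0.2230;  D = cos φ₁ sin φ₂ − sin φ₁ cos φ₂ cos Δλ = -0.5822
initial course = atan2(N, D) = 200.96°

201.0°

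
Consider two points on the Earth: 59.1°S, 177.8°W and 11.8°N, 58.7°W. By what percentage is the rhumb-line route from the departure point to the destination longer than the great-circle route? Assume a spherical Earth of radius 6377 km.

5.8%

Great circle: σ = 2.0042 rad → d_gc = Rσ = 12780.7 km
Rhumb: Δφ = +1.2374, Δλ = +2.0787, Δψ = +1.4934, q = Δφ/Δψ = 0.8286 → d_rh = R√(Δφ²+q²Δλ²) = 13524.7 km
Excess = (13524.7 − 12780.7) / 12780.7 = 744.0 / 12780.7 = 5.82% ≈ 5.8%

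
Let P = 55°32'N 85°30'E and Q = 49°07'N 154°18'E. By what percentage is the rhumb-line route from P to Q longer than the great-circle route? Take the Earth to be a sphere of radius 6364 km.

4.1%

Great circle: σ = 0.7117 rad → d_gc = Rσ = 4529.0 km
Rhumb: Δφ = -0.1120, Δλ = +1.2008, Δψ = -0.1837, q = Δφ/Δψ = 0.6098 → d_rh = R√(Δφ²+q²Δλ²) = 4714.1 km
Excess = (4714.1 − 4529.0) / 4529.0 = 185.1 / 4529.0 = 4.09% ≈ 4.1%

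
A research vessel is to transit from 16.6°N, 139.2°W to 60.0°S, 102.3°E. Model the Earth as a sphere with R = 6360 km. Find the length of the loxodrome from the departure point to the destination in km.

13838 km

Rhumb course C = atan2(Δλ, Δψ) with Δψ = ln[tan(π/4+φ₂/2)/tan(π/4+φ₁/2)] = -1.6108, Δλ = -2.0682 → C = 232.09°
d = R·|Δφ| / |cos C| = 6360·1.33692 / 0.61447 = 13838 km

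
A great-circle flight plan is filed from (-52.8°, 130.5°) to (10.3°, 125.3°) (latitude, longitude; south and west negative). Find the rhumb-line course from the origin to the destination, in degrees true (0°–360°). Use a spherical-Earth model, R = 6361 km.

Δψ = ln[tan(π/4+φ₂/2)/tan(π/4+φ₁/2)] = +1.2698
Δλ = -0.0908 rad (taken the short way round)
course = atan2(Δλ, Δψ) = 355.91°

355.9°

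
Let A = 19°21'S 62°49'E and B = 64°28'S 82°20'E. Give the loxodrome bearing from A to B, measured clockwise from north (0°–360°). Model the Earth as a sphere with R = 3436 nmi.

Meridional parts: M(φ₁)=-0.3443, M(φ₂)=-1.4846 → ΔM = -1.1403;  Δλ = +0.3406 rad
tan C = Δλ / ΔM = -0.2987 → C = 163.37°

163.4°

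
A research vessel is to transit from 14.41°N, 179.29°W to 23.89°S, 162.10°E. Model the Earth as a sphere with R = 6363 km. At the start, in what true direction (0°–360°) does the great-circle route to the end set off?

θ = atan2( sin Δλ·cos φ₂ ,  cos φ₁ sin φ₂ − sin φ₁ cos φ₂ cos Δλ )
  = atan2(-0.2918, -0.6079) = 205.64°

205.6°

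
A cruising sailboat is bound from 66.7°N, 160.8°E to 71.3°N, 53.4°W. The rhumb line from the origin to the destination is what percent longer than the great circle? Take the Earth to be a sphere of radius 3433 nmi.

Great circle: σ = 0.6996 rad → d_gc = Rσ = 2401.9 nmi
Rhumb: Δφ = +0.0803, Δλ = +2.5447, Δψ = +0.2249, q = Δφ/Δψ = 0.3570 → d_rh = R√(Δφ²+q²Δλ²) = 3130.5 nmi
Excess = (3130.5 − 2401.9) / 2401.9 = 728.6 / 2401.9 = 30.33% ≈ 30.3%

30.3%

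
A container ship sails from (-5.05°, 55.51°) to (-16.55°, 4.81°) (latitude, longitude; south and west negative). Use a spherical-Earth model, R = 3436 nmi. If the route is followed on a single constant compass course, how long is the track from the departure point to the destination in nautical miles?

3060 nmi

Δψ = ln[tan(π/4+φ₂/2)/tan(π/4+φ₁/2)] = -0.2047;  Δφ = -0.2007 rad,  Δλ = -0.8849 rad
q = Δφ/Δψ = 0.9805
d = R·√(Δφ² + q²Δλ²) = 3436·0.89055 = 3060 nmi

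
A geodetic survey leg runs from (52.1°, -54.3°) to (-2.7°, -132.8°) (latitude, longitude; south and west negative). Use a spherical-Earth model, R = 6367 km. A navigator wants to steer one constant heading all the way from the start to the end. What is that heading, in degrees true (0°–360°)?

230.8°

Meridional parts: M(φ₁)=+1.0690, M(φ₂)=-0.0471 → ΔM = -1.1161;  Δλ = -1.3701 rad
tan C = Δλ / ΔM = +1.2275 → C = 230.83°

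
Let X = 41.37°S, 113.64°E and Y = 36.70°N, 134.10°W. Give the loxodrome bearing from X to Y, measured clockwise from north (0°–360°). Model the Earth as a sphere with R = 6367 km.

52.9°

Meridional parts: M(φ₁)=-0.7944, M(φ₂)=+0.6894 → ΔM = +1.4839;  Δλ = +1.9593 rad
tan C = Δλ / ΔM = +1.3204 → C = 52.86°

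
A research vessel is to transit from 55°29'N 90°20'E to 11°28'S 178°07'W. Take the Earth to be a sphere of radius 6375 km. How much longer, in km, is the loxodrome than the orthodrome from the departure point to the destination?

282 km

Great circle: cos σ = sin φ₁ sin φ₂ + cos φ₁ cos φ₂ cos Δλ,  σ = 1.7506 rad → d_gc = 11160.0 km
Rhumb line: Δψ = -1.3705, q = Δφ/Δψ = 0.8526, d_rh = R√(Δφ²+q²Δλ²) = 11441.9 km
Excess = 11441.9 − 11160.0 = 281.9 ≈ 282 km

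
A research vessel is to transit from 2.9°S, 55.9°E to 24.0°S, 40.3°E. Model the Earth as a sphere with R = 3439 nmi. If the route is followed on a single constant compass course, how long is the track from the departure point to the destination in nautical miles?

1557 nmi

Δψ = ln[tan(π/4+φ₂/2)/tan(π/4+φ₁/2)] = -0.3811;  Δφ = -0.3683 rad,  Δλ = -0.2723 rad
q = Δφ/Δψ = 0.9664
d = R·√(Δφ² + q²Δλ²) = 3439·0.45261 = 1557 nmi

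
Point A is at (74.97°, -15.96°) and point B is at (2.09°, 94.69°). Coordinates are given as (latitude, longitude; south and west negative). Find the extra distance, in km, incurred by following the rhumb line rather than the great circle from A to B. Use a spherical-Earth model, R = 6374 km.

Great circle: cos σ = sin φ₁ sin φ₂ + cos φ₁ cos φ₂ cos Δλ,  σ = 1.6270 rad → d_gc = 10370.5 km
Rhumb line: Δψ = -1.9891, q = Δφ/Δψ = 0.6395, d_rh = R√(Δφ²+q²Δλ²) = 11300.4 km
Excess = 11300.4 − 10370.5 = 929.9 ≈ 930 km

930 km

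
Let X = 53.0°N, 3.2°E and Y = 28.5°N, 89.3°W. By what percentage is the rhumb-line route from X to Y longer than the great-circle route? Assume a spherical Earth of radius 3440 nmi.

Great circle: σ = 1.2047 rad → d_gc = Rσ = 4144.0 nmi
Rhumb: Δφ = -0.4276, Δλ = -1.6144, Δψ = -0.5755, q = Δφ/Δψ = 0.7430 → d_rh = R√(Δφ²+q²Δλ²) = 4380.5 nmi
Excess = (4380.5 − 4144.0) / 4144.0 = 236.5 / 4144.0 = 5.71% ≈ 5.7%

5.7%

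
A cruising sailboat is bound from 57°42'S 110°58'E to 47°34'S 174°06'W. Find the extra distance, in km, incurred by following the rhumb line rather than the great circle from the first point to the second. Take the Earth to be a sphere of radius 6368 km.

Great circle: cos σ = sin φ₁ sin φ₂ + cos φ₁ cos φ₂ cos Δλ,  σ = 0.7705 rad → d_gc = 4906.41 km
Rhumb line: Δψ = +0.2931, q = Δφ/Δψ = 0.6034, d_rh = R√(Δφ²+q²Δλ²) = 5149.88 km
Excess = 5149.88 − 4906.41 = 243.47 ≈ 243 km

243 km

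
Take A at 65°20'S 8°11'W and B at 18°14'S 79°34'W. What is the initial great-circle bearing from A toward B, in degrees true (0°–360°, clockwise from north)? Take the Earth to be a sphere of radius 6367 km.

N = sin Δλ·cos φ₂ = -0.9001;  D = cos φ₁ sin φ₂ − sin φ₁ cos φ₂ cos Δλ = +0.1450
initial course = atan2(N, D) = 279.15°

279.1°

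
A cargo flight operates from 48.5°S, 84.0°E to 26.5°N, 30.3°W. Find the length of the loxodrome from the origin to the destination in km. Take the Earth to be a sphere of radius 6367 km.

Rhumb course C = atan2(Δλ, Δψ) with Δψ = ln[tan(π/4+φ₂/2)/tan(π/4+φ₁/2)] = +1.4505, Δλ = -1.9949 → C = 306.02°
d = R·|Δφ| / |cos C| = 6367·1.30900 / 0.58808 = 14172 km

14172 km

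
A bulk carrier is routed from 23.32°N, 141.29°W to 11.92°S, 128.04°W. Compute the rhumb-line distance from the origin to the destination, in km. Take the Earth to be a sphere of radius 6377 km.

Rhumb course C = atan2(Δλ, Δψ) with Δψ = ln[tan(π/4+φ₂/2)/tan(π/4+φ₁/2)] = -0.6283, Δλ = +0.2313 → C = 159.79°
d = R·|Δφ| / |cos C| = 6377·0.61505 / 0.93845 = 4179 km

4179 km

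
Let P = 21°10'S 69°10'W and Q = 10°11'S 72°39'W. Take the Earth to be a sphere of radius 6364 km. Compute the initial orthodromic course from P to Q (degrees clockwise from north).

342.5°

θ = atan2( sin Δλ·cos φ₂ ,  cos φ₁ sin φ₂ − sin φ₁ cos φ₂ cos Δλ )
  = atan2(-0.0598, +0.1899) = 342.52°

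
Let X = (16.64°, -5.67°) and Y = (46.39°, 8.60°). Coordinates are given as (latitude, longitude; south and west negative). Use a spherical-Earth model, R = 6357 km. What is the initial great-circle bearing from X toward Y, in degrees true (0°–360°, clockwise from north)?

18.7°

θ = atan2( sin Δλ·cos φ₂ ,  cos φ₁ sin φ₂ − sin φ₁ cos φ₂ cos Δλ )
  = atan2(+0.1700, +0.5023) = 18.70°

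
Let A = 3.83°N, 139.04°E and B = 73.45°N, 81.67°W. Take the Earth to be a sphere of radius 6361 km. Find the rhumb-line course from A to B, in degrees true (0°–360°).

Meridional parts: M(φ₁)=+0.0669, M(φ₂)=+1.9280 → ΔM = +1.8611;  Δλ = +2.4311 rad
tan C = Δλ / ΔM = +1.3063 → C = 52.56°

52.6°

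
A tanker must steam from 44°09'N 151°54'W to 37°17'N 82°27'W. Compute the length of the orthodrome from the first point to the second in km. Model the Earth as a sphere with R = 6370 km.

5727 km

cos σ = sin φ₁ sin φ₂ + cos φ₁ cos φ₂ cos Δλ
      = sin(44.15°)sin(37.28°) + cos(44.15°)cos(37.28°)cos(69.45°) = 0.6223
σ = 51.513° → d = Rσ = 6370·0.89908 = 5727 km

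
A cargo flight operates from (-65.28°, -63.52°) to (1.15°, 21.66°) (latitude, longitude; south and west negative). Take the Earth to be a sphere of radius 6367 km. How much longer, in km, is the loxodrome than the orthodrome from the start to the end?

Great circle: cos σ = sin φ₁ sin φ₂ + cos φ₁ cos φ₂ cos Δλ,  σ = 1.5539 rad → d_gc = 9893.7 km
Rhumb line: Δψ = +1.5382, q = Δφ/Δψ = 0.7538, d_rh = R√(Δφ²+q²Δλ²) = 10266.6 km
Excess = 10266.6 − 9893.7 = 372.9 ≈ 373 km

373 km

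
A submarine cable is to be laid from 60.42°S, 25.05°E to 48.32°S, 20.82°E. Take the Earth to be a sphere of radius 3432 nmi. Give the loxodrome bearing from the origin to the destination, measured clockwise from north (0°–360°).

348.6°

Meridional parts: M(φ₁)=-1.3317, M(φ₂)=-0.9658 → ΔM = +0.3659;  Δλ = -0.0738 rad
tan C = Δλ / ΔM = -0.2018 → C = 348.59°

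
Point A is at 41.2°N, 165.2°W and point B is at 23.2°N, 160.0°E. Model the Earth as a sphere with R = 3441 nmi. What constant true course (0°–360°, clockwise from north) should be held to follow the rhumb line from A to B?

Meridional parts: M(φ₁)=+0.7905, M(φ₂)=+0.4165 → ΔM = -0.3740;  Δλ = -0.6074 rad
tan C = Δλ / ΔM = +1.6238 → C = 238.37°

238.4°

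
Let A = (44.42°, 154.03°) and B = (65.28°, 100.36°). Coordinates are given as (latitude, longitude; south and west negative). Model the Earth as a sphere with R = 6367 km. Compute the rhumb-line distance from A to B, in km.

4062 km

Δψ = ln[tan(π/4+φ₂/2)/tan(π/4+φ₁/2)] = +0.6509;  Δφ = +0.3641 rad,  Δλ = -0.9367 rad
q = Δφ/Δψ = 0.5593
d = R·√(Δφ² + q²Δλ²) = 6367·0.63799 = 4062 km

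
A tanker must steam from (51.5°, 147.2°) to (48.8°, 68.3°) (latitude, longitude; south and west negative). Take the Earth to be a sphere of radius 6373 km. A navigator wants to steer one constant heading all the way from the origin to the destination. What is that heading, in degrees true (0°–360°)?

266.9°

Δψ = ln[tan(π/4+φ₂/2)/tan(π/4+φ₁/2)] = -0.0736
Δλ = -1.3771 rad (taken the short way round)
course = atan2(Δλ, Δψ) = 266.94°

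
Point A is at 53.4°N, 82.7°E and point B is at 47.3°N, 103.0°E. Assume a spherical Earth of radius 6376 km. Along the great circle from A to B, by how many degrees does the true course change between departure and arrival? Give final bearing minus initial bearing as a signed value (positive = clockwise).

+15.7°

At departure: θ₁ = atan2(sin Δλ cos φ₂, cos φ₁ sin φ₂ − sin φ₁ cos φ₂ cos Δλ) = 107.12°
At arrival: θ₂ = atan2(sin Δλ cos φ₁, −cos φ₂ sin φ₁ + sin φ₂ cos φ₁ cos Δλ) = 122.83°
Δθ = θ₂ − θ₁ = +15.7°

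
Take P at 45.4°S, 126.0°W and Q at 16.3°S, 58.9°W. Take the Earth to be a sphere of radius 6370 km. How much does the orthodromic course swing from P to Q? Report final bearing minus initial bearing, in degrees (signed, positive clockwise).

-38.7°

Initial bearing θ₁ = atan2(sin Δλ cos φ₂, cos φ₁ sin φ₂ − sin φ₁ cos φ₂ cos Δλ) = 85.55°
Final bearing θ₂ = (initial bearing from the destination back to the start) + 180° = 46.83°
Δθ = θ₂ − θ₁ = -38.7°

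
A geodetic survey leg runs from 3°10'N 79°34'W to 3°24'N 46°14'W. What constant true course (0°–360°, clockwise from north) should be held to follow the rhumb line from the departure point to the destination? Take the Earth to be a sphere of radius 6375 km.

Δψ = ln[tan(π/4+φ₂/2)/tan(π/4+φ₁/2)] = +0.0041
Δλ = +0.5818 rad (taken the short way round)
course = atan2(Δλ, Δψ) = 89.60°

89.6°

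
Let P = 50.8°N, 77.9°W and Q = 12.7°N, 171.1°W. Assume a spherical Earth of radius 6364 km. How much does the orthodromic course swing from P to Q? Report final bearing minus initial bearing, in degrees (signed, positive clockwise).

At departure: θ₁ = atan2(sin Δλ cos φ₂, cos φ₁ sin φ₂ − sin φ₁ cos φ₂ cos Δλ) = 280.54°
At arrival: θ₂ = atan2(sin Δλ cos φ₁, −cos φ₂ sin φ₁ + sin φ₂ cos φ₁ cos Δλ) = 219.57°
Δθ = θ₂ − θ₁ = -61.0°

-61.0°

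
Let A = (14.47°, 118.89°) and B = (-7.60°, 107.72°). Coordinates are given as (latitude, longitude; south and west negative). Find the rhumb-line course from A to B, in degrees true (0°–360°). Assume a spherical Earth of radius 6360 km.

Δψ = ln[tan(π/4+φ₂/2)/tan(π/4+φ₁/2)] = -0.3883
Δλ = -0.1950 rad (taken the short way round)
course = atan2(Δλ, Δψ) = 206.66°

206.7°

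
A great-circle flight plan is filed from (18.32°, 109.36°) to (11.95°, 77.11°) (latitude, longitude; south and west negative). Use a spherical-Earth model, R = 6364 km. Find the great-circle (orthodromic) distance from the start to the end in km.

3524 km

cos σ = sin φ₁ sin φ₂ + cos φ₁ cos φ₂ cos Δλ
      = sin(18.32°)sin(11.95°) + cos(18.32°)cos(11.95°)cos(-32.25°) = 0.8505
σ = 31.729° → d = Rσ = 6364·0.55377 = 3524 km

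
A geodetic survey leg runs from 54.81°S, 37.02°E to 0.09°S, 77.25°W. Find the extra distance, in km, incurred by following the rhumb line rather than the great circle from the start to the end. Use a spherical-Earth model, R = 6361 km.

682 km

Great circle: cos σ = sin φ₁ sin φ₂ + cos φ₁ cos φ₂ cos Δλ,  σ = 1.8086 rad → d_gc = 11504.7 km
Rhumb line: Δψ = +1.1469, q = Δφ/Δψ = 0.8327, d_rh = R√(Δφ²+q²Δλ²) = 12186.4 km
Excess = 12186.4 − 11504.7 = 681.7 ≈ 682 km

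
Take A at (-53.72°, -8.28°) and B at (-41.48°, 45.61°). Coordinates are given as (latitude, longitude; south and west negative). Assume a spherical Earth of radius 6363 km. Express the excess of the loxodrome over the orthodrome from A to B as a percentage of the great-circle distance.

2.1%

Great circle: σ = 0.6514 rad → d_gc = Rσ = 4145.1 km
Rhumb: Δφ = +0.2136, Δλ = +0.9406, Δψ = +0.3189, q = Δφ/Δψ = 0.6699 → d_rh = R√(Δφ²+q²Δλ²) = 4233.5 km
Excess = (4233.5 − 4145.1) / 4145.1 = 88.4 / 4145.1 = 2.13% ≈ 2.1%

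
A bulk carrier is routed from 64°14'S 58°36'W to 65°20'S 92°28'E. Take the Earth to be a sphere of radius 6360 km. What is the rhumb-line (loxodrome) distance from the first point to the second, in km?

Δψ = ln[tan(π/4+φ₂/2)/tan(π/4+φ₁/2)] = -0.0451;  Δφ = -0.0192 rad,  Δλ = +2.6366 rad
q = Δφ/Δψ = 0.4260
d = R·√(Δφ² + q²Δλ²) = 6360·1.12330 = 7144 km

7144 km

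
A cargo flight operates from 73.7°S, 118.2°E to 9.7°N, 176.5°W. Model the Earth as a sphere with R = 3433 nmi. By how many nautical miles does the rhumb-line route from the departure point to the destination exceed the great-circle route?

Great circle: cos σ = sin φ₁ sin φ₂ + cos φ₁ cos φ₂ cos Δλ,  σ = 1.6169 rad → d_gc = 5550.9 nmi
Rhumb line: Δψ = +2.1135, q = Δφ/Δψ = 0.6887, d_rh = R√(Δφ²+q²Δλ²) = 5677.3 nmi
Excess = 5677.3 − 5550.9 = 126.4 ≈ 126 nmi

126 nmi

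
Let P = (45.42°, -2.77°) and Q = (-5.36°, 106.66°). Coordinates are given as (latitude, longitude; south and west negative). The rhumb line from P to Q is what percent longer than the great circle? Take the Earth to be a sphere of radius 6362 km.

Great circle: σ = 1.8744 rad → d_gc = Rσ = 11925.2 km
Rhumb: Δφ = -0.8863, Δλ = +1.9099, Δψ = -0.9855, q = Δφ/Δψ = 0.8994 → d_rh = R√(Δφ²+q²Δλ²) = 12296.8 km
Excess = (12296.8 − 11925.2) / 11925.2 = 371.6 / 11925.2 = 3.12% ≈ 3.1%

3.1%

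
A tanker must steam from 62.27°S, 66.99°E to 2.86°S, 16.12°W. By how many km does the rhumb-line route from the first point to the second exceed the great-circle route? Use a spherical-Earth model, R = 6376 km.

Great circle: cos σ = sin φ₁ sin φ₂ + cos φ₁ cos φ₂ cos Δλ,  σ = 1.4707 rad → d_gc = 9377.3 km
Rhumb line: Δψ = +1.3491, q = Δφ/Δψ = 0.7686, d_rh = R√(Δφ²+q²Δλ²) = 9707.5 km
Excess = 9707.5 − 9377.3 = 330.2 ≈ 330 km

330 km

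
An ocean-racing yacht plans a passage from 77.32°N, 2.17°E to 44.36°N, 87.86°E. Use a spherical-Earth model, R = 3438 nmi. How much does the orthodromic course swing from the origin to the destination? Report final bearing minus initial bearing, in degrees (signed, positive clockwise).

+80.4°

Initial bearing θ₁ = atan2(sin Δλ cos φ₂, cos φ₁ sin φ₂ − sin φ₁ cos φ₂ cos Δλ) = 81.93°
Final bearing θ₂ = (initial bearing from the destination back to the start) + 180° = 162.30°
Δθ = θ₂ − θ₁ = +80.4°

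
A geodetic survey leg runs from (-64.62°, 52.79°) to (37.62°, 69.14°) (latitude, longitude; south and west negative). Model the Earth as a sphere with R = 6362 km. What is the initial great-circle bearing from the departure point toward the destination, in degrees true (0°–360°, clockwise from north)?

13.2°

θ = atan2( sin Δλ·cos φ₂ ,  cos φ₁ sin φ₂ − sin φ₁ cos φ₂ cos Δλ )
  = atan2(+0.2230, +0.9483) = 13.23°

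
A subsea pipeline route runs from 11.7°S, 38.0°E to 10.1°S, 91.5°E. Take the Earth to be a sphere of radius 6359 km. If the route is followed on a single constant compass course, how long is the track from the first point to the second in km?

Δψ = ln[tan(π/4+φ₂/2)/tan(π/4+φ₁/2)] = +0.0284;  Δφ = +0.0279 rad,  Δλ = +0.9338 rad
q = Δφ/Δψ = 0.9819
d = R·√(Δφ² + q²Δλ²) = 6359·0.91730 = 5833 km

5833 km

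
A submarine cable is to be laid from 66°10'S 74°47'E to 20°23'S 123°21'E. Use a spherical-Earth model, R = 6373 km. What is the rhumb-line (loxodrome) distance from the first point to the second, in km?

6248 km

Rhumb course C = atan2(Δλ, Δψ) with Δψ = ln[tan(π/4+φ₂/2)/tan(π/4+φ₁/2)] = +1.1922, Δλ = +0.8476 → C = 35.41°
d = R·|Δφ| / |cos C| = 6373·0.79907 / 0.81500 = 6248 km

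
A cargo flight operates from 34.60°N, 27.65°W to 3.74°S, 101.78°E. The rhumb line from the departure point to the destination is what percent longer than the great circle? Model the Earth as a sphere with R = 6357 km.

3.2%

Great circle: σ = 2.1636 rad → d_gc = Rσ = 13754.3 km
Rhumb: Δφ = -0.6692, Δλ = +2.2590, Δψ = -0.7097, q = Δφ/Δψ = 0.9429 → d_rh = R√(Δφ²+q²Δλ²) = 14193.3 km
Excess = (14193.3 − 13754.3) / 13754.3 = 439.0 / 13754.3 = 3.19% ≈ 3.2%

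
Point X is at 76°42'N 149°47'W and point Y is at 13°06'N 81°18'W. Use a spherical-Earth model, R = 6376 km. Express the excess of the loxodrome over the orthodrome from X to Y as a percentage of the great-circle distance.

3.5%

Great circle: σ = 1.2632 rad → d_gc = Rσ = 8054.3 km
Rhumb: Δφ = -1.1100, Δλ = +1.1953, Δψ = -1.9184, q = Δφ/Δψ = 0.5786 → d_rh = R√(Δφ²+q²Δλ²) = 8338.8 km
Excess = (8338.8 − 8054.3) / 8054.3 = 284.5 / 8054.3 = 3.53% ≈ 3.5%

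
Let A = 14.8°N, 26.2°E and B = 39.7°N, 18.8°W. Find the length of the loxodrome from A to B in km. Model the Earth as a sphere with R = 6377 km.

5199 km

Δψ = ln[tan(π/4+φ₂/2)/tan(π/4+φ₁/2)] = +0.4949;  Δφ = +0.4346 rad,  Δλ = -0.7854 rad
q = Δφ/Δψ = 0.8782
d = R·√(Δφ² + q²Δλ²) = 6377·0.81523 = 5199 km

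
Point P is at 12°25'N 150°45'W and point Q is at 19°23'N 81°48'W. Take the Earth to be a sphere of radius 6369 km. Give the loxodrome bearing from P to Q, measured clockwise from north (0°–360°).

Δψ = ln[tan(π/4+φ₂/2)/tan(π/4+φ₁/2)] = +0.1265
Δλ = +1.2034 rad (taken the short way round)
course = atan2(Δλ, Δψ) = 84.00°

84.0°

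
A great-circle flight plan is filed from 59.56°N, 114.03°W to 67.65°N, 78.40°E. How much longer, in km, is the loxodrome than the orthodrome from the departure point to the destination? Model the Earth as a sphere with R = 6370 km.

Great circle: cos σ = sin φ₁ sin φ₂ + cos φ₁ cos φ₂ cos Δλ,  σ = 0.9157 rad → d_gc = 5832.9 km
Rhumb line: Δψ = +0.3201, q = Δφ/Δψ = 0.4412, d_rh = R√(Δφ²+q²Δλ²) = 8268.0 km
Excess = 8268.0 − 5832.9 = 2435.1 ≈ 2435 km

2435 km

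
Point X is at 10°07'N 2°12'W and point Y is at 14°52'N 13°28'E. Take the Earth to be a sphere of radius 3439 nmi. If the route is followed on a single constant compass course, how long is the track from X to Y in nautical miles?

Rhumb course C = atan2(Δλ, Δψ) with Δψ = ln[tan(π/4+φ₂/2)/tan(π/4+φ₁/2)] = +0.0849, Δλ = +0.2734 → C = 72.74°
d = R·|Δφ| / |cos C| = 3439·0.08290 / 0.29666 = 961 nmi

961 nmi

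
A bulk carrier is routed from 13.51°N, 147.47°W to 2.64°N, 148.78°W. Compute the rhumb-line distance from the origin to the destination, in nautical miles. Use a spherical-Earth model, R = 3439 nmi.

Rhumb course C = atan2(Δλ, Δψ) with Δψ = ln[tan(π/4+φ₂/2)/tan(π/4+φ₁/2)] = -0.1919, Δλ = -0.0229 → C = 186.79°
d = R·|Δφ| / |cos C| = 3439·0.18972 / 0.99298 = 657 nmi

657 nmi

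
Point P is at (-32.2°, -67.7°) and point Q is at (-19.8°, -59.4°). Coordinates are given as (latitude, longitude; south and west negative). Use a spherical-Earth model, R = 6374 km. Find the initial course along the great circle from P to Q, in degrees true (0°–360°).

θ = atan2( sin Δλ·cos φ₂ ,  cos φ₁ sin φ₂ − sin φ₁ cos φ₂ cos Δλ )
  = atan2(+0.1358, +0.2095) = 32.96°

33.0°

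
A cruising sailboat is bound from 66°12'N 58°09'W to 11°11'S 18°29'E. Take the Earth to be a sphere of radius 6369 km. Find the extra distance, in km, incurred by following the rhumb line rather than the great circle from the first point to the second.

266 km

Great circle: cos σ = sin φ₁ sin φ₂ + cos φ₁ cos φ₂ cos Δλ,  σ = 1.6568 rad → d_gc = 10552.4 km
Rhumb line: Δψ = -1.7536, q = Δφ/Δψ = 0.7702, d_rh = R√(Δφ²+q²Δλ²) = 10818.4 km
Excess = 10818.4 − 10552.4 = 266.0 ≈ 266 km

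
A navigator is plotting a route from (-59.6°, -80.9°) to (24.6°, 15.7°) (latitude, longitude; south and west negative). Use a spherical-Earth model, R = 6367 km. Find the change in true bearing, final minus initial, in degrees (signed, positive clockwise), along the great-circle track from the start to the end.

At departure: θ₁ = atan2(sin Δλ cos φ₂, cos φ₁ sin φ₂ − sin φ₁ cos φ₂ cos Δλ) = 82.40°
At arrival: θ₂ = atan2(sin Δλ cos φ₁, −cos φ₂ sin φ₁ + sin φ₂ cos φ₁ cos Δλ) = 33.48°
Δθ = θ₂ − θ₁ = -48.9°

-48.9°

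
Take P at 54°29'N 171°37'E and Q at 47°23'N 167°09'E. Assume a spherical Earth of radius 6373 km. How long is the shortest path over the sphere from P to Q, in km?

Haversine: a = sin²(Δφ/2)+cos φ₁ cos φ₂ sin²(Δλ/2) = 0.00443;  σ = 2·atan2(√a,√(1−a))
σ = 7.634° → d = Rσ = 6373·0.13324 = 849 km

849 km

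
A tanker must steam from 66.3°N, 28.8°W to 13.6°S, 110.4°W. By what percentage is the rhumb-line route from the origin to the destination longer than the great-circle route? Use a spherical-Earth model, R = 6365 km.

Great circle: σ = 1.7297 rad → d_gc = Rσ = 11009.6 km
Rhumb: Δφ = -1.3945, Δλ = -1.4242, Δψ = -1.8011, q = Δφ/Δψ = 0.7742 → d_rh = R√(Δφ²+q²Δλ²) = 11315.7 km
Excess = (11315.7 − 11009.6) / 11009.6 = 306.1 / 11009.6 = 2.78% ≈ 2.8%

2.8%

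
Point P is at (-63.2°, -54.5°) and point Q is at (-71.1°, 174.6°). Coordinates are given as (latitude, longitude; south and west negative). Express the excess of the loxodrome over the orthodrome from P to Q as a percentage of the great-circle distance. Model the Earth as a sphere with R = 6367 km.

Great circle: σ = 0.7245 rad → d_gc = Rσ = 4612.8 km
Rhumb: Δφ = -0.1379, Δλ = -2.2846, Δψ = -0.3586, q = Δφ/Δψ = 0.3845 → d_rh = R√(Δφ²+q²Δλ²) = 5661.8 km
Excess = (5661.8 − 4612.8) / 4612.8 = 1049.0 / 4612.8 = 22.74% ≈ 22.7%

22.7%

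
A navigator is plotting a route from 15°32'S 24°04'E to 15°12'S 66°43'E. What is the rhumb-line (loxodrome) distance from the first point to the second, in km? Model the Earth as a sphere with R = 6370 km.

Δψ = ln[tan(π/4+φ₂/2)/tan(π/4+φ₁/2)] = +0.0060;  Δφ = +0.0058 rad,  Δλ = +0.7444 rad
q = Δφ/Δψ = 0.9642
d = R·√(Δφ² + q²Δλ²) = 6370·0.71779 = 4572 km

4572 km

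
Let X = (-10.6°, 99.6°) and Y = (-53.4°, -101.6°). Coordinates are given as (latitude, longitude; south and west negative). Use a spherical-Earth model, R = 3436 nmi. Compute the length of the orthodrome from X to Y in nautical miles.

6806 nmi

Haversine: a = sin²(Δφ/2)+cos φ₁ cos φ₂ sin²(Δλ/2) = 0.69935;  σ = 2·atan2(√a,√(1−a))
σ = 113.498° → d = Rσ = 3436·1.98091 = 6806 nmi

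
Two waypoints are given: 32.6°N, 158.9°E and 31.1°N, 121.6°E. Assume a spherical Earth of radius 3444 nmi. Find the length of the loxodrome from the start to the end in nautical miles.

1907 nmi

Δψ = ln[tan(π/4+φ₂/2)/tan(π/4+φ₁/2)] = -0.0308;  Δφ = -0.0262 rad,  Δλ = -0.6510 rad
q = Δφ/Δψ = 0.8494
d = R·√(Δφ² + q²Δλ²) = 3444·0.55358 = 1907 nmi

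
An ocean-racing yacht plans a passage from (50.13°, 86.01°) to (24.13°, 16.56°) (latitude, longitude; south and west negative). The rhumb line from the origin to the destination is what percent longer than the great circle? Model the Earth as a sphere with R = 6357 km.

Great circle: σ = 1.0250 rad → d_gc = Rσ = 6515.8 km
Rhumb: Δφ = -0.4538, Δλ = -1.2121, Δψ = -0.5800, q = Δφ/Δψ = 0.7823 → d_rh = R√(Δφ²+q²Δλ²) = 6683.0 km
Excess = (6683.0 − 6515.8) / 6515.8 = 167.2 / 6515.8 = 2.57% ≈ 2.6%

2.6%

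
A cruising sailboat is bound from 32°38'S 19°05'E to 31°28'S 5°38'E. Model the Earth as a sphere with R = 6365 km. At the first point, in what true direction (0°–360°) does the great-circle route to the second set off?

272.2°

N = sin Δλ·cos φ₂ = -0.1984;  D = cos φ₁ sin φ₂ − sin φ₁ cos φ₂ cos Δλ = +0.0077
initial course = atan2(N, D) = 272.24°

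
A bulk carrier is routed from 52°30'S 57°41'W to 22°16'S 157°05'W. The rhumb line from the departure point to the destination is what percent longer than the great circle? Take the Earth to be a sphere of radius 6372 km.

Great circle: σ = 1.3606 rad → d_gc = Rσ = 8670.1 km
Rhumb: Δφ = +0.5277, Δλ = -1.7349, Δψ = +0.6816, q = Δφ/Δψ = 0.7741 → d_rh = R√(Δφ²+q²Δλ²) = 9194.6 km
Excess = (9194.6 − 8670.1) / 8670.1 = 524.5 / 8670.1 = 6.0495% ≈ 6.0%

6.0%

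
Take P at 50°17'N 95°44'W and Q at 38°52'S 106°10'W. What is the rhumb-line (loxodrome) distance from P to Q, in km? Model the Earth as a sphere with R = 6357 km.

Δψ = ln[tan(π/4+φ₂/2)/tan(π/4+φ₁/2)] = -1.7557;  Δφ = -1.5560 rad,  Δλ = -0.1821 rad
q = Δφ/Δψ = 0.8862
d = R·√(Δφ² + q²Δλ²) = 6357·1.56431 = 9944 km

9944 km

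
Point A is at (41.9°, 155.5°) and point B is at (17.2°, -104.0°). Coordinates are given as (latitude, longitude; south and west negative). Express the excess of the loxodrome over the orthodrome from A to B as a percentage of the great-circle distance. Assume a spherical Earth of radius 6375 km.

Great circle: σ = 1.5028 rad → d_gc = Rσ = 9580.6 km
Rhumb: Δφ = -0.4311, Δλ = +1.7541, Δψ = -0.5020, q = Δφ/Δψ = 0.8587 → d_rh = R√(Δφ²+q²Δλ²) = 9988.0 km
Excess = (9988.0 − 9580.6) / 9580.6 = 407.4 / 9580.6 = 4.252% ≈ 4.3%

4.3%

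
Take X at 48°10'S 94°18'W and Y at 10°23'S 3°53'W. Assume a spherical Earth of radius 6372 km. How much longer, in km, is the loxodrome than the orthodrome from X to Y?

305 km

Great circle: cos σ = sin φ₁ sin φ₂ + cos φ₁ cos φ₂ cos Δλ,  σ = 1.4409 rad → d_gc = 9181.4964 km
Rhumb line: Δψ = +0.7796, q = Δφ/Δψ = 0.8459, d_rh = R√(Δφ²+q²Δλ²) = 9486.9956 km
Excess = 9486.9956 − 9181.4964 = 305.4992 ≈ 305 km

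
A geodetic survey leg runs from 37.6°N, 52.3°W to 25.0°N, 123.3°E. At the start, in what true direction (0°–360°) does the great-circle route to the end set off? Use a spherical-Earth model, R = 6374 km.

4.5°

θ = atan2( sin Δλ·cos φ₂ ,  cos φ₁ sin φ₂ − sin φ₁ cos φ₂ cos Δλ )
  = atan2(+0.0695, +0.8862) = 4.49°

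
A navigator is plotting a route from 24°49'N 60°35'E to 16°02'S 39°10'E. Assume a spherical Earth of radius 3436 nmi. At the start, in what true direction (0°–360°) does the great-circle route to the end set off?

209.3°

θ = atan2( sin Δλ·cos φ₂ ,  cos φ₁ sin φ₂ − sin φ₁ cos φ₂ cos Δλ )
  = atan2(-0.3509, -0.6262) = 209.27°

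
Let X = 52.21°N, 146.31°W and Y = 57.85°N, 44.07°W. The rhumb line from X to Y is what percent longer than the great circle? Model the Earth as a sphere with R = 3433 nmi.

10.6%

Great circle: σ = 0.9274 rad → d_gc = Rσ = 3183.6 nmi
Rhumb: Δφ = +0.0984, Δλ = +1.7844, Δψ = +0.1721, q = Δφ/Δψ = 0.5720 → d_rh = R√(Δφ²+q²Δλ²) = 3520.1 nmi
Excess = (3520.1 − 3183.6) / 3183.6 = 336.5 / 3183.6 = 10.57% ≈ 10.6%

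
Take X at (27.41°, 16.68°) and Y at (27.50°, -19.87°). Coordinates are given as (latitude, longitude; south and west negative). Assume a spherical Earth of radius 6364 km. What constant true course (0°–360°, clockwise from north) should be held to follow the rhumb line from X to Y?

Δψ = ln[tan(π/4+φ₂/2)/tan(π/4+φ₁/2)] = +0.0018
Δλ = -0.6379 rad (taken the short way round)
course = atan2(Δλ, Δψ) = 270.16°

270.2°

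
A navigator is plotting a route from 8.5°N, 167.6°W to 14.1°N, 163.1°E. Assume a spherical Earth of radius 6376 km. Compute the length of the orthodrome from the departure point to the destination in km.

cos σ = sin φ₁ sin φ₂ + cos φ₁ cos φ₂ cos Δλ
      = sin(8.50°)sin(14.10°) + cos(8.50°)cos(14.10°)cos(-29.30°) = 0.8725
σ = 29.248° → d = Rσ = 6376·0.51047 = 3255 km

3255 km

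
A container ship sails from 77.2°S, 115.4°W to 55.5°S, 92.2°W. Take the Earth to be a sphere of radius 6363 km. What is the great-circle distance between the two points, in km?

2579 km

Haversine: a = sin²(Δφ/2)+cos φ₁ cos φ₂ sin²(Δλ/2) = 0.04051;  σ = 2·atan2(√a,√(1−a))
σ = 23.222° → d = Rσ = 6363·0.40530 = 2579 km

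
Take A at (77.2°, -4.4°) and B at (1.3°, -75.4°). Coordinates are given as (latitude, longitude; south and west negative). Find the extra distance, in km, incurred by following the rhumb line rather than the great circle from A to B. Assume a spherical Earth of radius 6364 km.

318 km

Great circle: cos σ = sin φ₁ sin φ₂ + cos φ₁ cos φ₂ cos Δλ,  σ = 1.4764 rad → d_gc = 9396.0 km
Rhumb line: Δψ = -2.1651, q = Δφ/Δψ = 0.6119, d_rh = R√(Δφ²+q²Δλ²) = 9713.6 km
Excess = 9713.6 − 9396.0 = 317.6 ≈ 318 km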